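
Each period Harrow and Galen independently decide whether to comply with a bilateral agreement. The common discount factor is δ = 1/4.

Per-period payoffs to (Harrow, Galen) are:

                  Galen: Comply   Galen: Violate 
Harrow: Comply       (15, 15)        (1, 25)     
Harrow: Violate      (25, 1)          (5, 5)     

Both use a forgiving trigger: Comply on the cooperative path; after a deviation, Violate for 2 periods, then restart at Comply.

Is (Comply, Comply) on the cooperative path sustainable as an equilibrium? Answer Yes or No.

A one-shot deviation gives 25 now, then 5 for 2 periods, then back to 15.
Gain from deviating: (25−15) today; loss: (15−5) in each of the next 2 periods.
No-deviation condition: (15−5)(δ+…+δ^2) ≥ 25−15, i.e. δ+…+δ^2 ≥ 1.
At δ = 1/4: δ+…+δ^2 = 0.3125 < 1.0000.
So cooperation is not sustainable.

No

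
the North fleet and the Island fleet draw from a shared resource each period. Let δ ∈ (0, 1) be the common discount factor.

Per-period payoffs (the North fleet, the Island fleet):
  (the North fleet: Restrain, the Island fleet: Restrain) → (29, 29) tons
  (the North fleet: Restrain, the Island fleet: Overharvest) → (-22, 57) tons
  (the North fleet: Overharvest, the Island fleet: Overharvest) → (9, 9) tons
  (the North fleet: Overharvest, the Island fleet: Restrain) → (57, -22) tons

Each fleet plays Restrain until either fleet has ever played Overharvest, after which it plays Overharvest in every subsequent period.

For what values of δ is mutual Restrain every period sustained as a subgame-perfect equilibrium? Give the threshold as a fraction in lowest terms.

Under grim trigger the critical discount factor is (T−C)/(T−P) with T = 57, C = 29, P = 9.
δ* = (57−29)/(57−9) = 28/48 = 7/12.

7/12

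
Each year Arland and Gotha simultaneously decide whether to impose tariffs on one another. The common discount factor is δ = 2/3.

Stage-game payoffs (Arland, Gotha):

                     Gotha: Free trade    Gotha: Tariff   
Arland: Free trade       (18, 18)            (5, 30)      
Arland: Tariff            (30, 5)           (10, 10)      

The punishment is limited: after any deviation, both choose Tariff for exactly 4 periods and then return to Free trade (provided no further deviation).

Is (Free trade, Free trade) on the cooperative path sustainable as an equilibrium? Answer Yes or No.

A one-shot deviation gives 30 now, then 10 for 4 periods, then back to 18.
Gain from deviating: (30−18) today; loss: (18−10) in each of the next 4 periods.
No-deviation condition: (18−10)(δ+…+δ^4) ≥ 30−18, i.e. δ+…+δ^4 ≥ 3/2.
At δ = 2/3: δ+…+δ^4 = 1.6049 ≥ 1.5000.
So cooperation is sustainable.

Yes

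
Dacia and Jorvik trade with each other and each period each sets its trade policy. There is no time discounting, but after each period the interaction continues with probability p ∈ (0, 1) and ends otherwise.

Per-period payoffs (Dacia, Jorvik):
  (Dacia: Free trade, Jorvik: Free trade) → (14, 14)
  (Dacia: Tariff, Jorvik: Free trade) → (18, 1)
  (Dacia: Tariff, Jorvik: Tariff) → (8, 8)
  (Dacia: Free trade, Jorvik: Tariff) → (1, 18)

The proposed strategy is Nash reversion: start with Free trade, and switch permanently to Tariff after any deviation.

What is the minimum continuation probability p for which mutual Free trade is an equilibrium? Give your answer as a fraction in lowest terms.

With no time discounting, the continuation probability p plays the role of the discount factor.
Grim-trigger IC: 14/(1−p) ≥ 18 + 8p/(1−p) ⇒ p ≥ (18−14)/(18−8) = 2/5.

2/5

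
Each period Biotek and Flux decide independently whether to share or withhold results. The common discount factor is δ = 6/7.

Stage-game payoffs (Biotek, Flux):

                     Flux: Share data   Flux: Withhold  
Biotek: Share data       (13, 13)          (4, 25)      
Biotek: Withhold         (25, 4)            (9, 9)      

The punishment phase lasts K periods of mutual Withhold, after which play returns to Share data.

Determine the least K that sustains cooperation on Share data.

5

Need Σ_{k=1}^{K} δ^k ≥ (25−13)/(13−9) = 3.0000 at δ = 6/7.
At K = 4 the sum is 2.7613 < 3.0000; at K = 5 it is 3.2240 ≥ 3.0000.
So the minimum punishment length is K = 5.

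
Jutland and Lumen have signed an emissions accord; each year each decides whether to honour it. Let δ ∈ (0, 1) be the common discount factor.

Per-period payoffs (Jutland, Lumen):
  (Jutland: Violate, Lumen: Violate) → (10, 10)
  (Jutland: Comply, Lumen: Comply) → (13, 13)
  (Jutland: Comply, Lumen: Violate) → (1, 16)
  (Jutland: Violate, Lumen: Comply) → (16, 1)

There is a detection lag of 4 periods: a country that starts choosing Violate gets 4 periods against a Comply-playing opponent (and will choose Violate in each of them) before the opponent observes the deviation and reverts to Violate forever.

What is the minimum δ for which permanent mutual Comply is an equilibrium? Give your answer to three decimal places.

0.841

A deviator earns 16 for 4 periods, then 10 forever; cooperating earns 13 forever. Multiplying the IC by (1−δ):
13 ≥ 16(1−δ^4) + 10δ^4, so 6·δ^4 ≥ 3 and δ^4 ≥ 1/2.
δ ≥ (1/2)^(1/4) ≈ 0.841.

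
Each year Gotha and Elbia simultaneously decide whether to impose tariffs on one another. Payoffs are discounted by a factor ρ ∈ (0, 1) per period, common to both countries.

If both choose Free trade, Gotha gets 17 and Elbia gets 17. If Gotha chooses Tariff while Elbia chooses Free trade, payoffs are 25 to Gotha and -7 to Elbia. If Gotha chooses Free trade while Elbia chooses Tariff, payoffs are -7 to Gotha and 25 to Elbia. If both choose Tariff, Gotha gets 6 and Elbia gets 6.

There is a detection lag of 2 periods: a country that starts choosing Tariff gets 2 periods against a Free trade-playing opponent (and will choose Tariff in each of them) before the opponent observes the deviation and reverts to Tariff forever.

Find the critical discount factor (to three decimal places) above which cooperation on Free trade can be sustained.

0.649

The best deviation is to choose Tariff for all 2 undetected periods, earning 25 each, then 6 forever once detected.
Deviation value: 25(1−ρ^2)/(1−ρ) + 6ρ^2/(1−ρ); cooperation value: 17/(1−ρ).
IC: 17 ≥ 25(1−ρ^2) + 6ρ^2 = 25 − 19ρ^2.
So ρ^2 ≥ 8/19, giving ρ ≥ (8/19)^(1/2) ≈ 0.649.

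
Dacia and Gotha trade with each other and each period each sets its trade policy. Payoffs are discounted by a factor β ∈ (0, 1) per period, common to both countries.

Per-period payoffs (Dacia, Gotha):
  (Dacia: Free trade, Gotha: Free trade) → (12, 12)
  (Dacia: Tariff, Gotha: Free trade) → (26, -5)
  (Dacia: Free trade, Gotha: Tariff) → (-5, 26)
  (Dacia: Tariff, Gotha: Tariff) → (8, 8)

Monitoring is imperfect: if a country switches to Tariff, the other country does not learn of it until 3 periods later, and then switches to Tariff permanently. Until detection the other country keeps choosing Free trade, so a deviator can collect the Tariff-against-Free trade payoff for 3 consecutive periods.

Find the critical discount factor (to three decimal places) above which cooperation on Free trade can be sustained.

0.920

A deviator earns 26 for 3 periods, then 8 forever; cooperating earns 12 forever. Multiplying the IC by (1−β):
12 ≥ 26(1−β^3) + 8β^3, so 18·β^3 ≥ 14 and β^3 ≥ 7/9.
β ≥ (7/9)^(1/3) ≈ 0.920.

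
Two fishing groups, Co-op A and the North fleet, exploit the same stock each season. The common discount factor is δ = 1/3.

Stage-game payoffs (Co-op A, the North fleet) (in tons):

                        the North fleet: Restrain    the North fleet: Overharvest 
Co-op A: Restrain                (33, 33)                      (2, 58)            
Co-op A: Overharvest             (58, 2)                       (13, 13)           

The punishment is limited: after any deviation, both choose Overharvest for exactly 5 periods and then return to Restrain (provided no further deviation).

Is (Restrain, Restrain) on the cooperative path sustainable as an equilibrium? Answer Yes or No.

Comparing payoff streams over the 6 periods until play realigns: cooperate → 33(1+δ+…+δ^5); deviate → 58 + 13(δ+…+δ^5).
Cooperation is sustained iff (33−13)(δ+…+δ^5) ≥ 58−33.
δ+…+δ^5 = 1/3·(1−(1/3)^5)/(1−1/3) = 0.4979, and (58−33)/(33−13) = 1.2500.
0.4979 < 1.2500, so cooperation is not sustainable.

No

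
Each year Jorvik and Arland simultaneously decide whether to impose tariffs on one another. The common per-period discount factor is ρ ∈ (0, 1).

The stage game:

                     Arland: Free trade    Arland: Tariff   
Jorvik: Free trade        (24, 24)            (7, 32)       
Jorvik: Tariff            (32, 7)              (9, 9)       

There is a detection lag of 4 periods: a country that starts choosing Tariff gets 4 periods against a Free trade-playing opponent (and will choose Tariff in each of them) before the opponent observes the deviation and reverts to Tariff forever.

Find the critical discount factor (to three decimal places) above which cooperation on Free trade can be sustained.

0.768

The best deviation is to choose Tariff for all 4 undetected periods, earning 32 each, then 9 forever once detected.
Deviation value: 32(1−ρ^4)/(1−ρ) + 9ρ^4/(1−ρ); cooperation value: 24/(1−ρ).
IC: 24 ≥ 32(1−ρ^4) + 9ρ^4 = 32 − 23ρ^4.
So ρ^4 ≥ 8/23, giving ρ ≥ (8/23)^(1/4) ≈ 0.768.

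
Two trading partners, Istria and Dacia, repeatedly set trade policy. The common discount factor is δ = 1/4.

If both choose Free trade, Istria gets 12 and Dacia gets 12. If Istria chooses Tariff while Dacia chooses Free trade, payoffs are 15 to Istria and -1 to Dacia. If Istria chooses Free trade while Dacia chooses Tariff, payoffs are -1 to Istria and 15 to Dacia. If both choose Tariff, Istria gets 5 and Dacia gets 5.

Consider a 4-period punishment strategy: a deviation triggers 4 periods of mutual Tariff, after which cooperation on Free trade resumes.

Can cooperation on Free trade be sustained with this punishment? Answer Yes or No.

A one-shot deviation gives 15 now, then 5 for 4 periods, then back to 12.
Gain from deviating: (15−12) today; loss: (12−5) in each of the next 4 periods.
No-deviation condition: (12−5)(δ+…+δ^4) ≥ 15−12, i.e. δ+…+δ^4 ≥ 3/7.
At δ = 1/4: δ+…+δ^4 = 0.3320 < 0.4286.
So cooperation is not sustainable.

No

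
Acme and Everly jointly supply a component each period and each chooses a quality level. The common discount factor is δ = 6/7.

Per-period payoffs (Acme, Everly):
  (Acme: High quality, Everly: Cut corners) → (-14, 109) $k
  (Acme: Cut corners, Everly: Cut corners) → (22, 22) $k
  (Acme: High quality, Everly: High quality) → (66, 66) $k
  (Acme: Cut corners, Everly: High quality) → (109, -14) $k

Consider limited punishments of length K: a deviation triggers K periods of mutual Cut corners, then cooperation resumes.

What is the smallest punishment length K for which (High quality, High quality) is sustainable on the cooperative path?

IC: δ(1−δ^K)/(1−δ) ≥ (109−66)/(66−22) = 43/44.
With δ = 6/7: need 1 − δ^K ≥ 43/44·(1−6/7)/(6/7), i.e. δ^K ≤ 0.8371.
Since (6/7)^1 = 0.8571 and (6/7)^2 = 0.7347, the smallest such K is 2.

2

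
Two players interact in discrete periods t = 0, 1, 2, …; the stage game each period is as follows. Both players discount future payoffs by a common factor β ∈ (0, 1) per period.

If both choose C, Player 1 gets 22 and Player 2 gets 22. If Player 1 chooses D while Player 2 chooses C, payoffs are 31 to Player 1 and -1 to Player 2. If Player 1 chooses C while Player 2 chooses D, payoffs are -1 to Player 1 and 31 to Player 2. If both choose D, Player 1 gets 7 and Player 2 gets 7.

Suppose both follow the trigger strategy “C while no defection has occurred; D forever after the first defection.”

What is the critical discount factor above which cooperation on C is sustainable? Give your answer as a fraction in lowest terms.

3/8

Under grim trigger the critical discount factor is (T−C)/(T−P) with T = 31, C = 22, P = 7.
β* = (31−22)/(31−7) = 9/24 = 3/8.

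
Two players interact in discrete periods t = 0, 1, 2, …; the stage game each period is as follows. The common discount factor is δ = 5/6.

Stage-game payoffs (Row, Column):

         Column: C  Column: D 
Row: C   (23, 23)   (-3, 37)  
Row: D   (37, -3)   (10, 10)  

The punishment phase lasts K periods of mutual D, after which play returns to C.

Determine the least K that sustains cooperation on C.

IC: δ(1−δ^K)/(1−δ) ≥ (37−23)/(23−10) = 14/13.
With δ = 5/6: need 1 − δ^K ≥ 14/13·(1−5/6)/(5/6), i.e. δ^K ≤ 0.7846.
Since (5/6)^1 = 0.8333 and (5/6)^2 = 0.6944, the smallest such K is 2.

2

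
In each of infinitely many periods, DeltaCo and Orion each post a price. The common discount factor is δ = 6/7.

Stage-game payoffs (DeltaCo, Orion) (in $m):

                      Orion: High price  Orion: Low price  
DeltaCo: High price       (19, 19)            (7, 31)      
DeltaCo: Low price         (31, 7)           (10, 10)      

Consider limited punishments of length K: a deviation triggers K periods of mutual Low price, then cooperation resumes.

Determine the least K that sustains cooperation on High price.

2

No profitable deviation requires (19−10)(δ+…+δ^K) ≥ 31−19, i.e. δ+…+δ^K ≥ 4/3 ≈ 1.3333.
With δ = 6/7, the partial sums are K=1: 0.8571, K=2: 1.5918.
K = 2 is the first length at which the sum reaches 1.3333.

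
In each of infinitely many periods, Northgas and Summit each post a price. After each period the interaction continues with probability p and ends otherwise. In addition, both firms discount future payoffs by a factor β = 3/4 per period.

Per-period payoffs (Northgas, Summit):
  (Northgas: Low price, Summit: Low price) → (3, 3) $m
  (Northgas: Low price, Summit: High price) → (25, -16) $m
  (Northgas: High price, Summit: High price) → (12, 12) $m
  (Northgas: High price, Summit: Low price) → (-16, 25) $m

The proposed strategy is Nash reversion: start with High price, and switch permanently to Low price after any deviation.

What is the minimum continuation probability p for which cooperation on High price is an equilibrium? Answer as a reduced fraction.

26/33

Expected continuation weight on next period's payoff is β·p = 3/4·p, which plays the role of the discount factor.
Cooperation requires 3/4·p ≥ (25−12)/(25−3) = 13/22, hence p ≥ 26/33.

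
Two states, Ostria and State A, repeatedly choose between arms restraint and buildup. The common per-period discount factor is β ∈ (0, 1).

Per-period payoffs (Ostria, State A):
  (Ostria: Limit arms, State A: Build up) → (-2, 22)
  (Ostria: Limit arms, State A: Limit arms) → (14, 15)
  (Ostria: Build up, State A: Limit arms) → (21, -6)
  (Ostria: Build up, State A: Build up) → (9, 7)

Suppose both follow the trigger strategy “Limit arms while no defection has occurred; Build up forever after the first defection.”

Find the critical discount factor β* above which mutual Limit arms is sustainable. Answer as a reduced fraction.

Ostria's threshold: (21−14)/(21−9) = 7/12.
State A's threshold: (22−15)/(22−7) = 7/15.
7/12 > 7/15, so Ostria binds and β* = 7/12.

7/12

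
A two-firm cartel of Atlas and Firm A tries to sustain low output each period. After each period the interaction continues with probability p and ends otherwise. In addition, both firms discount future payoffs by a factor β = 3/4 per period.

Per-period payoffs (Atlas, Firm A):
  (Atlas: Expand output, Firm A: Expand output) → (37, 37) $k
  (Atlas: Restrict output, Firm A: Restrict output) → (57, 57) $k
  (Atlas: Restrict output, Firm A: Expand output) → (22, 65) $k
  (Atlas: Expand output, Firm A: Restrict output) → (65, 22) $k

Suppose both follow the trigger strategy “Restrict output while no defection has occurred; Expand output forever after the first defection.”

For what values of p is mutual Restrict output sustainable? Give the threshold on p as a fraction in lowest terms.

8/21

With continuation probability p and discount β, the effective per-period discount factor is βp.
Grim-trigger IC: βp ≥ (65−57)/(65−37) = 2/7.
So p ≥ (2/7)/(3/4) = 8/21.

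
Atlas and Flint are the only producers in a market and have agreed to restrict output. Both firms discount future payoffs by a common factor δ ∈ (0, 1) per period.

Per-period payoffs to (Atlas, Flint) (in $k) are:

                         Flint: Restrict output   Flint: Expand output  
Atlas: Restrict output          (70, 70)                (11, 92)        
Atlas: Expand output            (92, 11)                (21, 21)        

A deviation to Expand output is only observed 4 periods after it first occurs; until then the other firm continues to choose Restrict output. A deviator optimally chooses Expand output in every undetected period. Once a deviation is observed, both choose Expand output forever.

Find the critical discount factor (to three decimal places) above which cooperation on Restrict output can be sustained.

0.746

Deviating for the 4 undetected periods gains 92−70 = 22 per period over cooperation, then loses 70−21 = 49 per period forever once punishment starts.
Gain: 22(1 + δ + … + δ^3); loss: 49·δ^4/(1−δ).
No profitable deviation ⇔ 22(1−δ^4) ≤ 49·δ^4, i.e. δ^4 ≥ 22/(22+49) = 22/71.
Hence δ ≥ (22/71)^(1/4) ≈ 0.746.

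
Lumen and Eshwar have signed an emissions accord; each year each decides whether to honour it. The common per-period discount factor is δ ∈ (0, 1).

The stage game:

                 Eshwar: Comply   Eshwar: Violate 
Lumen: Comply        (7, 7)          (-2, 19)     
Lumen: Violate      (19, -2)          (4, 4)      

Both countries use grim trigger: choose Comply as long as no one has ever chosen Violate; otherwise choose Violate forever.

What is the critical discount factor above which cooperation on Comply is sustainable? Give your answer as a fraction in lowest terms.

4/5

7/(1−δ) ≥ 19 + 4δ/(1−δ)
7 ≥ 19 − 15δ
δ ≥ 12/15 = 4/5.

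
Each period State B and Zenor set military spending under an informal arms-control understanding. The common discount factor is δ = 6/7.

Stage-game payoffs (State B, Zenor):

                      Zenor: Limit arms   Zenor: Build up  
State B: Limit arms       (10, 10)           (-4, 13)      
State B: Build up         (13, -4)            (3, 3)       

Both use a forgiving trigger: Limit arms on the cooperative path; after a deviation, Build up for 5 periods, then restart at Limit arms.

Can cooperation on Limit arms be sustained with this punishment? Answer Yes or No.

Yes

IC: δ+…+δ^5 ≥ (13−10)/(10−3) = 3/7.
At δ = 6/7: partial sum = 3.2240 ≥ 0.4286. Cooperation sustainable.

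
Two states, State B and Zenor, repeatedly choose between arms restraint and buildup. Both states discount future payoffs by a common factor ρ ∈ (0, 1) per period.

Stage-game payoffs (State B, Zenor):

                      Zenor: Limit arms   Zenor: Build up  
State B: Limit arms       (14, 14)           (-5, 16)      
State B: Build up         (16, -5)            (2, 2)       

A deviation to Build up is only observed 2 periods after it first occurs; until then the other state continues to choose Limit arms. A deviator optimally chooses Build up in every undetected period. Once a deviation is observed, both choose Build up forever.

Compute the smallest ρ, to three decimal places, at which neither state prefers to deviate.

Deviating for the 2 undetected periods gains 16−14 = 2 per period over cooperation, then loses 14−2 = 12 per period forever once punishment starts.
Gain: 2(1 + ρ + … + ρ^1); loss: 12·ρ^2/(1−ρ).
No profitable deviation ⇔ 2(1−ρ^2) ≤ 12·ρ^2, i.e. ρ^2 ≥ 2/(2+12) = 1/7.
Hence ρ ≥ (1/7)^(1/2) ≈ 0.378.

0.378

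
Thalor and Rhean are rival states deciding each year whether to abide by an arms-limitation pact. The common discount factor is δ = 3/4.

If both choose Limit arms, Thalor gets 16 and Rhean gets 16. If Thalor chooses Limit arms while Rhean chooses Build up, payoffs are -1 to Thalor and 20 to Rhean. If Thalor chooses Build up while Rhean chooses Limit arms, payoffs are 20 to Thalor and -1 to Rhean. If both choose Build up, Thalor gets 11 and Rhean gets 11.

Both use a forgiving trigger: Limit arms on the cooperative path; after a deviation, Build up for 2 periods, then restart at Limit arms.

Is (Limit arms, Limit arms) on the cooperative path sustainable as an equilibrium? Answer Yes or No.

Yes

IC: δ+…+δ^2 ≥ (20−16)/(16−11) = 4/5.
At δ = 3/4: partial sum = 1.3125 ≥ 0.8000. Cooperation sustainable.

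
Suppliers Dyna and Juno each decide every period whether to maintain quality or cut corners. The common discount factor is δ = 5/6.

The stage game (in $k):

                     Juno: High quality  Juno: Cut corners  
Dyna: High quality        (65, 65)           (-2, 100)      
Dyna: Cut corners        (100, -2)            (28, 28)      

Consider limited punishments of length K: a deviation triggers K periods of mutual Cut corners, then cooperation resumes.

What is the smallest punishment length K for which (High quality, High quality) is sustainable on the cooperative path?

Need Σ_{k=1}^{K} δ^k ≥ (100−65)/(65−28) = 0.9459 at δ = 5/6.
At K = 1 the sum is 0.8333 < 0.9459; at K = 2 it is 1.5278 ≥ 0.9459.
So the minimum punishment length is K = 2.

2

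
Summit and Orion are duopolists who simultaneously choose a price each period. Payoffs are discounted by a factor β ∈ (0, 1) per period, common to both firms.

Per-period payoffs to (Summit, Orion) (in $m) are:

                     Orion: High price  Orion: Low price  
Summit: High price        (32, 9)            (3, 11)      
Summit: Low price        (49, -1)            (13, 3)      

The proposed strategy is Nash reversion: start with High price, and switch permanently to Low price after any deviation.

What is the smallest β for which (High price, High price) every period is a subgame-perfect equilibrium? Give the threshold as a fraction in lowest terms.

Summit: cooperation gives 32 each period; deviation gives 49 once then 13 forever.
  32/(1−β) ≥ 49 + 13β/(1−β) ⇒ β ≥ 17/36.
Orion: cooperation gives 9 each period; deviation gives 11 once then 3 forever.
  β ≥ 2/8 = 1/4.
Both must hold, so the binding constraint is Summit's: β ≥ 17/36.

17/36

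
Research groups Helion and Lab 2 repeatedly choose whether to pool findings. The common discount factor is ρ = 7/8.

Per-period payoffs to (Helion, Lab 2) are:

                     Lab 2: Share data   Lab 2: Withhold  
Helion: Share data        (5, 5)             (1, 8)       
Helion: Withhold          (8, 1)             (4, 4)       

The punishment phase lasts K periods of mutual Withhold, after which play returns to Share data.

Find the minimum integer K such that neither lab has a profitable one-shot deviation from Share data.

5

No profitable deviation requires (5−4)(ρ+…+ρ^K) ≥ 8−5, i.e. ρ+…+ρ^K ≥ 3 ≈ 3.0000.
With ρ = 7/8, the partial sums are K=1: 0.8750, K=2: 1.6406, K=3: 2.3105, K=4: 2.8967, K=5: 3.4096.
K = 5 is the first length at which the sum reaches 3.0000.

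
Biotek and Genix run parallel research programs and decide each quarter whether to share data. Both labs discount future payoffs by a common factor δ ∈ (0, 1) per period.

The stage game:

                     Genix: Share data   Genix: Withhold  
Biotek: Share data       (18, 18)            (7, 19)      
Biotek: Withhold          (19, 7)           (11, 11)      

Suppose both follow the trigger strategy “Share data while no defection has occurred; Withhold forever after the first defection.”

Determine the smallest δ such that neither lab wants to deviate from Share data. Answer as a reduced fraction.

1/8

Under grim trigger the critical discount factor is (T−C)/(T−P) with T = 19, C = 18, P = 11.
δ* = (19−18)/(19−11) = 1/8.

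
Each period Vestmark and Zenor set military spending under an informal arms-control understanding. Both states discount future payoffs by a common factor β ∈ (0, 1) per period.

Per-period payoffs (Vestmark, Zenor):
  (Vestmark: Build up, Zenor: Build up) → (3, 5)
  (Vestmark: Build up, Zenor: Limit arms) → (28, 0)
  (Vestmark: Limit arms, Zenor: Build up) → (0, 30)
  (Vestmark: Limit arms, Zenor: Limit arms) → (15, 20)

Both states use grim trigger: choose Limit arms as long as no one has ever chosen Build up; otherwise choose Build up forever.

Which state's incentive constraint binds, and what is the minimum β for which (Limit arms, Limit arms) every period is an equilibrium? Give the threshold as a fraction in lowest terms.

Vestmark; β ≥ 13/25

For Vestmark: deviation gain 28−15 = 13, per-period punishment loss 15−3 = 12. IC gives β ≥ 13/25.
For Zenor: gain 10, loss 15 per period, so β ≥ 10/25 = 2/5.
The tighter constraint is Vestmark's, so cooperation needs β ≥ 13/25.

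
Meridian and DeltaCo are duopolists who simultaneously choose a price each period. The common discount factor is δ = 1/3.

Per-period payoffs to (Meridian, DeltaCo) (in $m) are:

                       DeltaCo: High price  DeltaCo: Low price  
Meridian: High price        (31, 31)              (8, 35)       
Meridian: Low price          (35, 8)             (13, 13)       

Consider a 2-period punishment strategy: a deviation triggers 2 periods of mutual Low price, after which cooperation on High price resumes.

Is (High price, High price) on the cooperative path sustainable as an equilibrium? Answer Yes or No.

IC: δ+…+δ^2 ≥ (35−31)/(31−13) = 2/9.
At δ = 1/3: partial sum = 0.4444 ≥ 0.2222. Cooperation sustainable.

Yes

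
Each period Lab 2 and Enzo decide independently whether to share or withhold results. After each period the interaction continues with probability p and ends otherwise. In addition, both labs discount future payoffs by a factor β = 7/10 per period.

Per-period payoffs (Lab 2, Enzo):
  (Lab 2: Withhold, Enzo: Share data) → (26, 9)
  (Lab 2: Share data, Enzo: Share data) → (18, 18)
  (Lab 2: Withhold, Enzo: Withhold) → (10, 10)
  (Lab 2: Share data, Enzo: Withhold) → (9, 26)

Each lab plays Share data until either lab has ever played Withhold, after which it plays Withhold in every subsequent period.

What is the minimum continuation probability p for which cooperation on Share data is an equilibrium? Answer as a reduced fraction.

Expected continuation weight on next period's payoff is β·p = 7/10·p, which plays the role of the discount factor.
Cooperation requires 7/10·p ≥ (26−18)/(26−10) = 1/2, hence p ≥ 5/7.

5/7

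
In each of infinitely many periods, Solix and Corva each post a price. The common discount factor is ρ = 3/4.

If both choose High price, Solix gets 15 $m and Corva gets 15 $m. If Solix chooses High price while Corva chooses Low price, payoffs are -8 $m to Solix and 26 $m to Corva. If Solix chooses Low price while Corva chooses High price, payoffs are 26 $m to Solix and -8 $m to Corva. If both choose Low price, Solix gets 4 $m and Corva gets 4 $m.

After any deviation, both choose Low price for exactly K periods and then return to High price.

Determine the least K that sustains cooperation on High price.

IC: ρ(1−ρ^K)/(1−ρ) ≥ (26−15)/(15−4) = 1.
With ρ = 3/4: need 1 − ρ^K ≥ 1·(1−3/4)/(3/4), i.e. ρ^K ≤ 0.6667.
Since (3/4)^1 = 0.7500 and (3/4)^2 = 0.5625, the smallest such K is 2.

2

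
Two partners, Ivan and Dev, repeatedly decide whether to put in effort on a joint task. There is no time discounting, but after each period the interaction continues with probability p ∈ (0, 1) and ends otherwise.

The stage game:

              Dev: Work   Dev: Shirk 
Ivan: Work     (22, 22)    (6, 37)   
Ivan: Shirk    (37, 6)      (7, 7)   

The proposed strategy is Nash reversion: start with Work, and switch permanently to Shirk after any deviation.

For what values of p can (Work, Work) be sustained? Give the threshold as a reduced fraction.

1/2

Expected cooperation value is 22 + p·22 + p²·22 + … = 22/(1−p); deviation gives 37 + p·7/(1−p).
22 ≥ 37(1−p) + 7p ⇒ 30p ≥ 15 ⇒ p ≥ 15/30 = 1/2.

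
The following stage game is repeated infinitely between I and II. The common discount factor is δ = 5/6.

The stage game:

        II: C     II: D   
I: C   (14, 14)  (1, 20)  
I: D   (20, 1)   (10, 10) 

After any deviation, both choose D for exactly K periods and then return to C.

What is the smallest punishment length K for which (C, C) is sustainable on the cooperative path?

No profitable deviation requires (14−10)(δ+…+δ^K) ≥ 20−14, i.e. δ+…+δ^K ≥ 3/2 ≈ 1.5000.
With δ = 5/6, the partial sums are K=1: 0.8333, K=2: 1.5278.
K = 2 is the first length at which the sum reaches 1.5000.

2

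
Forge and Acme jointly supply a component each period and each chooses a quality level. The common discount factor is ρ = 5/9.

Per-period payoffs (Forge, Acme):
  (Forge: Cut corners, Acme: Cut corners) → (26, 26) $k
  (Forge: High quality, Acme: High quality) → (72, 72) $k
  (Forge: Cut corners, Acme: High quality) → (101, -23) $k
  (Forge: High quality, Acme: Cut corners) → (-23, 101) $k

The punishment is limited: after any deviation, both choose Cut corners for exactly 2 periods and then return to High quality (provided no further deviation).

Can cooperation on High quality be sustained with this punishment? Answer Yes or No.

Yes

Comparing payoff streams over the 3 periods until play realigns: cooperate → 72(1+ρ+…+ρ^2); deviate → 101 + 26(ρ+…+ρ^2).
Cooperation is sustained iff (72−26)(ρ+…+ρ^2) ≥ 101−72.
ρ+…+ρ^2 = 5/9·(1−(5/9)^2)/(1−5/9) = 0.8642, and (101−72)/(72−26) = 0.6304.
0.8642 ≥ 0.6304, so cooperation is sustainable.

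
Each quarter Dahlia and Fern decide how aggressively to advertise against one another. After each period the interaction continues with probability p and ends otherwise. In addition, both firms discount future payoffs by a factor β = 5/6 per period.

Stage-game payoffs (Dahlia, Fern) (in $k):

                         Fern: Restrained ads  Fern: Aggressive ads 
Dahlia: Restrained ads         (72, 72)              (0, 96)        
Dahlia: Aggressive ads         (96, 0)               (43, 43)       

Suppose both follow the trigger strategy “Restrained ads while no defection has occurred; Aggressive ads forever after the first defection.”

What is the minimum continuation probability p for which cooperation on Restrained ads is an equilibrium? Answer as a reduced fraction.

144/265

With continuation probability p and discount β, the effective per-period discount factor is βp.
Grim-trigger IC: βp ≥ (96−72)/(96−43) = 24/53.
So p ≥ (24/53)/(5/6) = 144/265.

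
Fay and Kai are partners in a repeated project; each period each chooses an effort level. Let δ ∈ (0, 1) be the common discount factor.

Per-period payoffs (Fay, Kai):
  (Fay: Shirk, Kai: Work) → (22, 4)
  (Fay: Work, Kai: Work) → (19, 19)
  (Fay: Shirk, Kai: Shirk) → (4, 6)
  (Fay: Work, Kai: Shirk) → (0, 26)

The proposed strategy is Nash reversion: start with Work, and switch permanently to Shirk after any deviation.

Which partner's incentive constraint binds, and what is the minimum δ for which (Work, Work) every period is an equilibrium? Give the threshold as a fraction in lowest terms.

For Fay: deviation gain 22−19 = 3, per-period punishment loss 19−4 = 15. IC gives δ ≥ 3/18 = 1/6.
For Kai: gain 7, loss 13 per period, so δ ≥ 7/20.
The tighter constraint is Kai's, so cooperation needs δ ≥ 7/20.

Kai; δ ≥ 7/20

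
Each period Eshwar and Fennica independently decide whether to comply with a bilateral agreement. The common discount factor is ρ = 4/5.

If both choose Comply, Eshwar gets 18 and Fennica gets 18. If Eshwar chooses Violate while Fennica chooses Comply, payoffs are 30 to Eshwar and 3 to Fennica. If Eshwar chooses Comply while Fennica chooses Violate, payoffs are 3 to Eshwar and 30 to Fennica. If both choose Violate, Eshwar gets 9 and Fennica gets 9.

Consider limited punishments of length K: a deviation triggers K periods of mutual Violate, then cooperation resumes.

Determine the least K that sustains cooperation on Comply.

2

Need Σ_{k=1}^{K} ρ^k ≥ (30−18)/(18−9) = 1.3333 at ρ = 4/5.
At K = 1 the sum is 0.8000 < 1.3333; at K = 2 it is 1.4400 ≥ 1.3333.
So the minimum punishment length is K = 2.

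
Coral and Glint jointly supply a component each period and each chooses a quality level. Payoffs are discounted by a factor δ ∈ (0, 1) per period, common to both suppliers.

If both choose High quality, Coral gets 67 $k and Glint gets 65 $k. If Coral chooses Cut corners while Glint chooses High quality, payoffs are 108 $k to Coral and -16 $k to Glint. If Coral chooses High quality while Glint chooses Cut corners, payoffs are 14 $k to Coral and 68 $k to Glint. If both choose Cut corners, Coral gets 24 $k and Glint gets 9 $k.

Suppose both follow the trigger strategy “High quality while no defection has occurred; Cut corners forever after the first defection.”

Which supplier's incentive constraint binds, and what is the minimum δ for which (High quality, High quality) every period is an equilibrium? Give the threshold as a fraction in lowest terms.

Coral: cooperation gives 67 each period; deviation gives 108 once then 24 forever.
  67/(1−δ) ≥ 108 + 24δ/(1−δ) ⇒ δ ≥ 41/84.
Glint: cooperation gives 65 each period; deviation gives 68 once then 9 forever.
  δ ≥ 3/59.
Both must hold, so the binding constraint is Coral's: δ ≥ 41/84.

Coral; δ ≥ 41/84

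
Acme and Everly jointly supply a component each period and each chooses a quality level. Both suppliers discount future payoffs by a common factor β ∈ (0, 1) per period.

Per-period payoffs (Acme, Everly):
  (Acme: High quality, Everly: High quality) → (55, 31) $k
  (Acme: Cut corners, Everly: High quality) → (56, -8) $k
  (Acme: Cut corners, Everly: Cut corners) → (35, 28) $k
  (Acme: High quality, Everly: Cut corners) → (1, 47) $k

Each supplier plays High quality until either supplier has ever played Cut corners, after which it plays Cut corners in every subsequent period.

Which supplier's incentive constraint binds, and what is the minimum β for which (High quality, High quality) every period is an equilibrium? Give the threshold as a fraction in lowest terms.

Everly; β ≥ 16/19

Acme: cooperation gives 55 each period; deviation gives 56 once then 35 forever.
  55/(1−β) ≥ 56 + 35β/(1−β) ⇒ β ≥ 1/21.
Everly: cooperation gives 31 each period; deviation gives 47 once then 28 forever.
  β ≥ 16/19.
Both must hold, so the binding constraint is Everly's: β ≥ 16/19.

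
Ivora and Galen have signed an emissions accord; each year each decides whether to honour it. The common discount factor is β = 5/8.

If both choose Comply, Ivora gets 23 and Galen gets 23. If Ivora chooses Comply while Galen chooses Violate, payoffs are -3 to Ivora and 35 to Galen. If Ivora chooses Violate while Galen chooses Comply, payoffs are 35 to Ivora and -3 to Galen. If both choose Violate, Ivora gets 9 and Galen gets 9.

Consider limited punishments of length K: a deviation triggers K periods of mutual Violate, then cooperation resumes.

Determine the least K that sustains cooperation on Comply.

2

No profitable deviation requires (23−9)(β+…+β^K) ≥ 35−23, i.e. β+…+β^K ≥ 6/7 ≈ 0.8571.
With β = 5/8, the partial sums are K=1: 0.6250, K=2: 1.0156.
K = 2 is the first length at which the sum reaches 0.8571.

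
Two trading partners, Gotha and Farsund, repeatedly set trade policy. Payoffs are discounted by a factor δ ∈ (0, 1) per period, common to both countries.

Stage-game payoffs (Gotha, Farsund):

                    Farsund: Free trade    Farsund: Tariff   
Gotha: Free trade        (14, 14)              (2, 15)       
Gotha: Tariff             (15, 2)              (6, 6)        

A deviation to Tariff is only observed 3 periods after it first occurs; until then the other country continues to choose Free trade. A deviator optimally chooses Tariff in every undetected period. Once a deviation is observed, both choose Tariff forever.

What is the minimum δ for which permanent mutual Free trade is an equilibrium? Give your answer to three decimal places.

0.481

Deviating for the 3 undetected periods gains 15−14 = 1 per period over cooperation, then loses 14−6 = 8 per period forever once punishment starts.
Gain: 1(1 + δ + … + δ^2); loss: 8·δ^3/(1−δ).
No profitable deviation ⇔ 1(1−δ^3) ≤ 8·δ^3, i.e. δ^3 ≥ 1/(1+8) = 1/9.
Hence δ ≥ (1/9)^(1/3) ≈ 0.481.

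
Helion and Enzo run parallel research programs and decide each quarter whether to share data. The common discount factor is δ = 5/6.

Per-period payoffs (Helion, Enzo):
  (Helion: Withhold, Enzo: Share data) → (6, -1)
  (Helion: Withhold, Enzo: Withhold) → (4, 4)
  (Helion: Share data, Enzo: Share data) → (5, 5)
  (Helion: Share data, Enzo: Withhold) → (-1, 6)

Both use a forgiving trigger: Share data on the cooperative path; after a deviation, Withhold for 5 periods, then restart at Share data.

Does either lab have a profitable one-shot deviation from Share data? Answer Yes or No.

A one-shot deviation gives 6 now, then 4 for 5 periods, then back to 5.
Gain from deviating: (6−5) today; loss: (5−4) in each of the next 5 periods.
No-deviation condition: (5−4)(δ+…+δ^5) ≥ 6−5, i.e. δ+…+δ^5 ≥ 1.
At δ = 5/6: δ+…+δ^5 = 2.9906 ≥ 1.0000.
So cooperation is sustainable.

No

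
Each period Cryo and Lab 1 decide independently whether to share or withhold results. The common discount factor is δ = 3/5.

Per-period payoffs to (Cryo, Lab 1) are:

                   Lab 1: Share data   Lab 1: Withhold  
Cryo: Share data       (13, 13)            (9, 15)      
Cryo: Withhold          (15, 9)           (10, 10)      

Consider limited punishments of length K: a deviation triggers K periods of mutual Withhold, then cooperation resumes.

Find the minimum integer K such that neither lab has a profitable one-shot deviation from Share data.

2

No profitable deviation requires (13−10)(δ+…+δ^K) ≥ 15−13, i.e. δ+…+δ^K ≥ 2/3 ≈ 0.6667.
With δ = 3/5, the partial sums are K=1: 0.6000, K=2: 0.9600.
K = 2 is the first length at which the sum reaches 0.6667.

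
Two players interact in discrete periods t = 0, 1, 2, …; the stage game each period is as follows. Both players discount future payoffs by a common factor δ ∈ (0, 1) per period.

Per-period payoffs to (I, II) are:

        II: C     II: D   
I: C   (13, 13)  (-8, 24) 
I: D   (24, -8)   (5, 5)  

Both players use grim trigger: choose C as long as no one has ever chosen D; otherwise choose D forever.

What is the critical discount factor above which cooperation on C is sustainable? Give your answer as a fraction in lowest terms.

11/19

Cooperation forever yields 13 each period: 13/(1−δ).
Deviating yields 24 once, then 5 forever: 24 + 5δ/(1−δ).
No profitable deviation requires 13/(1−δ) ≥ 24 + 5δ/(1−δ).
Multiplying by (1−δ): 13 ≥ 24(1−δ) + 5δ = 24 − 19δ.
So 19δ ≥ 11, i.e. δ ≥ 11/19.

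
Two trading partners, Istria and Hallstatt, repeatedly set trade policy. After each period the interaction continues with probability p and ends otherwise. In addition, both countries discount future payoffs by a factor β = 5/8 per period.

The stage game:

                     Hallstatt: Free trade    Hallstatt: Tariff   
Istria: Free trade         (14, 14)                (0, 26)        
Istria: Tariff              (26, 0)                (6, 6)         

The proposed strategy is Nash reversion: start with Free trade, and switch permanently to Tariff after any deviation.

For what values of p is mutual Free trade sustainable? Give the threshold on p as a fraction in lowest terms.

Expected continuation weight on next period's payoff is β·p = 5/8·p, which plays the role of the discount factor.
Cooperation requires 5/8·p ≥ (26−14)/(26−6) = 3/5, hence p ≥ 24/25.

24/25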